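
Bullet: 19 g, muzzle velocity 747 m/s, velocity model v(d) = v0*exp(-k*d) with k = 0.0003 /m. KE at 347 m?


v = v0*exp(-k*d) = 747*exp(-0.0003*347) = 673.148 m/s
E = 0.5*m*v^2 = 0.5*0.019*673.148^2 = 4305 J

4305 J


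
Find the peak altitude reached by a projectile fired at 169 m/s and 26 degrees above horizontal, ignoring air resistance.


H = (v0*sin(theta))^2 / (2g) = (169*sin(26°))^2 / (2*9.81) = 279.7 m

279.7 m


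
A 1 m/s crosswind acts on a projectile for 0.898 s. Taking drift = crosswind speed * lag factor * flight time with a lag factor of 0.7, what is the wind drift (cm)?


drift = v_wind * lag * t = 1 * 0.7 * 0.898 = 0.6286 m ≈ 62.86 cm

62.86 cm


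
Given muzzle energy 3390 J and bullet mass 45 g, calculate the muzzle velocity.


v = sqrt(2*E/m) = sqrt(2*3390/0.045) = 388.2 m/s

388.2 m/s


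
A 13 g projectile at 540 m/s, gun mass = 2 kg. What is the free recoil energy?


v_r = m_p*v_p/m_gun = 0.013*540/2 = 3.51 m/s, E_r = 0.5*m_gun*v_r^2 = 0.5*2*3.51^2 = 12.32 J

12.32 J


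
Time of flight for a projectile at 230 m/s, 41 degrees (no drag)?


T = 2*v0*sin(theta)/g = 2*230*sin(41°)/9.81 = 30.76 s

30.76 s


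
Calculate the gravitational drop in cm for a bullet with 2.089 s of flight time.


drop = 0.5*g*t^2 = 0.5*9.81*2.089^2 = 21.405 m ≈ 2141 cm

2141 cm


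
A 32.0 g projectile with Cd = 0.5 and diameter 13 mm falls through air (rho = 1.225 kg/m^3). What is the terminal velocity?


A = pi*(d/2)^2 = pi*(13/2000)^2 = 1.32732e-04 m^2
vt = sqrt(2mg/(Cd*rho*A)) = sqrt(2*0.032*9.81/(0.5 * 1.225 * 1.32732e-04)) = 87.88 m/s

87.88 m/s


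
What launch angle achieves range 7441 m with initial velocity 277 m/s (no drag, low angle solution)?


sin(2*theta) = R*g/v0^2 = 7441*9.81/277^2 = 0.951351, theta = arcsin(0.951351)/2 = 36.03°

36.03 degrees


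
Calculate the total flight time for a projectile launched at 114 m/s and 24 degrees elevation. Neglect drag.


T = 2*v0*sin(theta)/g = 2*114*sin(24°)/9.81 = 9.453 s

9.453 s


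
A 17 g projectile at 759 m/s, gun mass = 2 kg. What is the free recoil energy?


v_r = m_p*v_p/m_gun = 0.017*759/2 = 6.4515 m/s, E_r = 0.5*m_gun*v_r^2 = 0.5*2*6.4515^2 = 41.62 J

41.62 J


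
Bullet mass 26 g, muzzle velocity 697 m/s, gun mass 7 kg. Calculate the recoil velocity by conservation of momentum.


v_recoil = m_p * v_p / m_gun = 0.026 * 697 / 7 = 2.589 m/s

2.589 m/s


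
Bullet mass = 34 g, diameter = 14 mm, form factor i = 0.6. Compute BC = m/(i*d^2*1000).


BC = m/(i*d^2*1000) = 34/(0.6 * 14^2 * 1000) = 0.0002891

0.0002891


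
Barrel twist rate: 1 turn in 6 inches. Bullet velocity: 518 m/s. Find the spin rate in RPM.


twist_m = 6*0.0254 = 0.1524 m
spin = v/twist = 518/0.1524 = 3398.95 rev/s
RPM = spin*60 = 3398.95*60 ≈ 203937 RPM

203937 RPM


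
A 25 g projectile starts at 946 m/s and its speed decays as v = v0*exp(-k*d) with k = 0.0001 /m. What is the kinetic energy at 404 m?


v = v0*exp(-k*d) = 946*exp(-0.0001*404) = 908.543 m/s
E = 0.5*m*v^2 = 0.5*0.025*908.543^2 = 10318 J

10318 J


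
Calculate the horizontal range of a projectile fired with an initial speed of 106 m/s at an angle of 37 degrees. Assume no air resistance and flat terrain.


R = v0^2 * sin(2*theta) / g = 106^2 * sin(2*37°) / 9.81 = 1101 m

1101 m


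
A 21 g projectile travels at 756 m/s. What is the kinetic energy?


E = 0.5*m*v^2 = 0.5*0.021*756^2 = 6001 J

6001 J


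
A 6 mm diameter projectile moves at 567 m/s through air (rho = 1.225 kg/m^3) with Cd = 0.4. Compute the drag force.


A = pi*(d/2)^2 = pi*(6/2000)^2 = 2.82743e-05 m^2
Fd = 0.5*Cd*rho*A*v^2 = 0.5*0.4*1.225*2.82743e-05*567^2 = 2.227 N

2.227 N


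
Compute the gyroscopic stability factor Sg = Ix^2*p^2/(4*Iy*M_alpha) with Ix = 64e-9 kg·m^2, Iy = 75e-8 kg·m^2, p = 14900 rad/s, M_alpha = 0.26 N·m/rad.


Sg = Ix^2 * p^2 / (4 * Iy * M_alpha) = (64e-9)^2 * 14900^2 / (4 * 75e-8 * 0.26) = 1.166

1.166


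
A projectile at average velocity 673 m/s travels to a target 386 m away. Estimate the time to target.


t = d/v = 386/673 = 0.5736 s

0.5736 s


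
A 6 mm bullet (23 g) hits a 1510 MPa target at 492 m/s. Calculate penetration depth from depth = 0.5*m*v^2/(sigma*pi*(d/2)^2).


A = pi*(d/2)^2 = pi*(6/2)^2 = 28.2743 mm^2
E = 0.5*m*v^2 = 0.5*0.023*492^2 = 2783.74 J
depth = E/(sigma*A) = 2783.74 J / (1510 MPa * 28.2743 mm^2) = 2783.74/(1510 * 28.2743) m = 0.0652017 m ≈ 65.2 mm

65.2 mm


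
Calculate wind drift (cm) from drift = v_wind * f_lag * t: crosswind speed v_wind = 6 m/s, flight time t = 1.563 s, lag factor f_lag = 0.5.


drift = v_wind * lag * t = 6 * 0.5 * 1.563 = 4.689 m ≈ 468.9 cm

468.9 cm


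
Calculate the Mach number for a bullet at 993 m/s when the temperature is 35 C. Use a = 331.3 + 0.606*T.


a = 331.3 + 0.606*(35) = 352.51 m/s
M = v/a = 993/352.51 = 2.817

2.817


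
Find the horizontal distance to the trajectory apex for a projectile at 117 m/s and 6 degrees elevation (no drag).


R = v0^2*sin(2*theta)/g = 117^2*sin(2*6°)/9.81 = 290.123 m
apex_dist = R/2 = 290.123/2 = 145.1 m

145.1 m


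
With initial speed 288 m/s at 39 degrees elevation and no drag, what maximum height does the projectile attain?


H = (v0*sin(theta))^2 / (2g) = (288*sin(39°))^2 / (2*9.81) = 1674 m

1674 m


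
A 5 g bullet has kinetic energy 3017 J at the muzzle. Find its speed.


v = sqrt(2*E/m) = sqrt(2*3017/0.005) = 1099 m/s

1099 m/s


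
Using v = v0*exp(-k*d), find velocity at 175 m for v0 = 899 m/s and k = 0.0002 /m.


v = v0*exp(-k*d) = 899*exp(-0.0002*175) = 868.1 m/s

868.1 m/s


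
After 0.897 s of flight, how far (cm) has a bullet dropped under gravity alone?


drop = 0.5*g*t^2 = 0.5*9.81*0.897^2 = 3.94661 m ≈ 394.7 cm

394.7 cm


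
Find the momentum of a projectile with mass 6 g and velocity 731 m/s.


p = m*v = 0.006*731 = 4.386 kg·m/s

4.386 kg·m/s


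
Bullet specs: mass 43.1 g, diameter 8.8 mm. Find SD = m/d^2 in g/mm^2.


SD = m/d^2 = 43.1/8.8^2 = 0.5566 g/mm^2

0.5566 g/mm^2


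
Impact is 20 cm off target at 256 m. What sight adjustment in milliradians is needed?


1 mrad subtends 1 cm per 10 m of range, so adj = error_cm / (dist_m / 10) = 20 / (256/10) = 0.7812 mrad

0.7812 mrad


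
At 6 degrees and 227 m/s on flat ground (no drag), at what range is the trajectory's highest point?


R = v0^2*sin(2*theta)/g = 227^2*sin(2*6°)/9.81 = 1092.1 m
apex_dist = R/2 = 1092.1/2 = 546 m

546 m


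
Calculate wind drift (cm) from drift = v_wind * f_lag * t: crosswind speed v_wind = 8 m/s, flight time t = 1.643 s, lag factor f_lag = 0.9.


drift = v_wind * lag * t = 8 * 0.9 * 1.643 = 11.8296 m ≈ 1183 cm

1183 cm


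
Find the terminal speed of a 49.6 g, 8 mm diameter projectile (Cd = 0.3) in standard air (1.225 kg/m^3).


A = pi*(d/2)^2 = pi*(8/2000)^2 = 5.02655e-05 m^2
vt = sqrt(2mg/(Cd*rho*A)) = sqrt(2*0.0496*9.81/(0.3 * 1.225 * 5.02655e-05)) = 229.5 m/s

229.5 m/s


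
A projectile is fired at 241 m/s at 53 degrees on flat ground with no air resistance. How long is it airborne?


T = 2*v0*sin(theta)/g = 2*241*sin(53°)/9.81 = 39.24 s

39.24 s


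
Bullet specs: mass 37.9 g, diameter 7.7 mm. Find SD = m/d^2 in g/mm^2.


SD = m/d^2 = 37.9/7.7^2 = 0.6392 g/mm^2

0.6392 g/mm^2


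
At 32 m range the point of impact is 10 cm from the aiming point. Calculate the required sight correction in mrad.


1 mrad subtends 1 cm per 10 m of range, so adj = error_cm / (dist_m / 10) = 10 / (32/10) = 3.125 mrad

3.125 mrad


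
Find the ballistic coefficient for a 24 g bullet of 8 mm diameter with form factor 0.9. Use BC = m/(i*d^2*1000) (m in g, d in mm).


BC = m/(i*d^2*1000) = 24/(0.9 * 8^2 * 1000) = 0.0004167

0.0004167


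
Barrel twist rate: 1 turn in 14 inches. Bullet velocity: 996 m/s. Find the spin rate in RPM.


twist_m = 14*0.0254 = 0.3556 m
spin = v/twist = 996/0.3556 = 2800.9 rev/s
RPM = spin*60 = 2800.9*60 ≈ 168054 RPM

168054 RPM


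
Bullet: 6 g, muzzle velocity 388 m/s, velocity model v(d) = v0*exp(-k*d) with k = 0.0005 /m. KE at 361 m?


v = v0*exp(-k*d) = 388*exp(-0.0005*361) = 323.923 m/s
E = 0.5*m*v^2 = 0.5*0.006*323.923^2 = 314.8 J

314.8 J


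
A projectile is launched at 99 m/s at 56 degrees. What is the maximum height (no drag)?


H = (v0*sin(theta))^2 / (2g) = (99*sin(56°))^2 / (2*9.81) = 343.3 m

343.3 m


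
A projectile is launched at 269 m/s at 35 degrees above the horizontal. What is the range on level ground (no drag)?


R = v0^2 * sin(2*theta) / g = 269^2 * sin(2*35°) / 9.81 = 6931 m

6931 m


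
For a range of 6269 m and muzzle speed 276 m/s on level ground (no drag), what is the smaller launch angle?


sin(2*theta) = R*g/v0^2 = 6269*9.81/276^2 = 0.807326, theta = arcsin(0.807326)/2 = 26.92°

26.92 degrees


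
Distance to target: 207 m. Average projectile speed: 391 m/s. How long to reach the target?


t = d/v = 207/391 = 0.5294 s

0.5294 s


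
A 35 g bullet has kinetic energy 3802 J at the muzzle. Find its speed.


v = sqrt(2*E/m) = sqrt(2*3802/0.035) = 466.1 m/s

466.1 m/s


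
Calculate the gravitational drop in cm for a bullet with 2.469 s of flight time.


drop = 0.5*g*t^2 = 0.5*9.81*2.469^2 = 29.9007 m ≈ 2990 cm

2990 cm


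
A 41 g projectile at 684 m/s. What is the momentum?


p = m*v = 0.041*684 = 28.04 kg·m/s

28.04 kg·m/s


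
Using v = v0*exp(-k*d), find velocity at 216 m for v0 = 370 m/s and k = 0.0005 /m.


v = v0*exp(-k*d) = 370*exp(-0.0005*216) = 332.1 m/s

332.1 m/s


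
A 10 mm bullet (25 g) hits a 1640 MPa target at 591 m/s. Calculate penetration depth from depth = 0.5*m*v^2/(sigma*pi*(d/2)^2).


A = pi*(d/2)^2 = pi*(10/2)^2 = 78.5398 mm^2
E = 0.5*m*v^2 = 0.5*0.025*591^2 = 4366.01 J
depth = E/(sigma*A) = 4366.01 J / (1640 MPa * 78.5398 mm^2) = 4366.01/(1640 * 78.5398) m = 0.0338962 m ≈ 33.9 mm

33.9 mm


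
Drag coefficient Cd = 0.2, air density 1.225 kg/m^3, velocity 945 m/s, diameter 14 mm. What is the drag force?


A = pi*(d/2)^2 = pi*(14/2000)^2 = 1.53938e-04 m^2
Fd = 0.5*Cd*rho*A*v^2 = 0.5*0.2*1.225*1.53938e-04*945^2 = 16.84 N

16.84 N


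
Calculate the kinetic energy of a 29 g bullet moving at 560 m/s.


E = 0.5*m*v^2 = 0.5*0.029*560^2 = 4547 J

4547 J


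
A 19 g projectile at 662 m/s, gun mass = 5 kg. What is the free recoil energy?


v_r = m_p*v_p/m_gun = 0.019*662/5 = 2.5156 m/s, E_r = 0.5*m_gun*v_r^2 = 0.5*5*2.5156^2 = 15.82 J

15.82 J


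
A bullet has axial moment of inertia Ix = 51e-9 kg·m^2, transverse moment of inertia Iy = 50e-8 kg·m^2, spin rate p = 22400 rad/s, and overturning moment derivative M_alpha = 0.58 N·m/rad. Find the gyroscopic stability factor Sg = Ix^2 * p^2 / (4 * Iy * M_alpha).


Sg = Ix^2 * p^2 / (4 * Iy * M_alpha) = (51e-9)^2 * 22400^2 / (4 * 50e-8 * 0.58) = 1.125

1.125


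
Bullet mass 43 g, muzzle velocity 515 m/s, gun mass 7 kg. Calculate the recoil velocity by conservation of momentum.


v_recoil = m_p * v_p / m_gun = 0.043 * 515 / 7 = 3.164 m/s

3.164 m/s


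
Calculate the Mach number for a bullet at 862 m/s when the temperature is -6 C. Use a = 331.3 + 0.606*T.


a = 331.3 + 0.606*(-6) = 327.664 m/s
M = v/a = 862/327.664 = 2.631

2.631


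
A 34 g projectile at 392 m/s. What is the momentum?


p = m*v = 0.034*392 = 13.33 kg·m/s

13.33 kg·m/s


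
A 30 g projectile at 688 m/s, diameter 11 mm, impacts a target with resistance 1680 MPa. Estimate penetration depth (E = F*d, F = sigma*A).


A = pi*(d/2)^2 = pi*(11/2)^2 = 95.0332 mm^2
E = 0.5*m*v^2 = 0.5*0.03*688^2 = 7100.16 J
depth = E/(sigma*A) = 7100.16 J / (1680 MPa * 95.0332 mm^2) = 7100.16/(1680 * 95.0332) m = 0.0444717 m ≈ 44.47 mm

44.47 mm


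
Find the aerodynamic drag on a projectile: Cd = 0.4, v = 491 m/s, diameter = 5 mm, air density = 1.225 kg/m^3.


A = pi*(d/2)^2 = pi*(5/2000)^2 = 1.96350e-05 m^2
Fd = 0.5*Cd*rho*A*v^2 = 0.5*0.4*1.225*1.96350e-05*491^2 = 1.16 N

1.16 N


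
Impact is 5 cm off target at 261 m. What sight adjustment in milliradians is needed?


1 mrad subtends 1 cm per 10 m of range, so adj = error_cm / (dist_m / 10) = 5 / (261/10) = 0.1916 mrad

0.1916 mrad


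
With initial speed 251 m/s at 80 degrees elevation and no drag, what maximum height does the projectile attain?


H = (v0*sin(theta))^2 / (2g) = (251*sin(80°))^2 / (2*9.81) = 3114 m

3114 m


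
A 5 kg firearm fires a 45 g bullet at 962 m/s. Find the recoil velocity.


v_recoil = m_p * v_p / m_gun = 0.045 * 962 / 5 = 8.658 m/s

8.658 m/s


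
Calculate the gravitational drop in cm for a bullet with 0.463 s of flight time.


drop = 0.5*g*t^2 = 0.5*9.81*0.463^2 = 1.05148 m ≈ 105.1 cm

105.1 cm


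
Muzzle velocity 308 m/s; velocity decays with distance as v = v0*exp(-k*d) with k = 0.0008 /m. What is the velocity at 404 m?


v = v0*exp(-k*d) = 308*exp(-0.0008*404) = 222.9 m/s

222.9 m/s


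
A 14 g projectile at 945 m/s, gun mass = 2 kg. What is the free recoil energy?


v_r = m_p*v_p/m_gun = 0.014*945/2 = 6.615 m/s, E_r = 0.5*m_gun*v_r^2 = 0.5*2*6.615^2 = 43.76 J

43.76 J


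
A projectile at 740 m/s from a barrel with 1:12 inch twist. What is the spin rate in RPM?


twist_m = 12*0.0254 = 0.3048 m
spin = v/twist = 740/0.3048 = 2427.822 rev/s
RPM = spin*60 = 2427.822*60 ≈ 145669 RPM

145669 RPM


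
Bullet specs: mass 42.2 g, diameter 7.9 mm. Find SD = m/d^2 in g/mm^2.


SD = m/d^2 = 42.2/7.9^2 = 0.6762 g/mm^2

0.6762 g/mm^2


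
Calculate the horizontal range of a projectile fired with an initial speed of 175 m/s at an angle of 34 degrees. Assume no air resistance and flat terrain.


R = v0^2 * sin(2*theta) / g = 175^2 * sin(2*34°) / 9.81 = 2894 m

2894 m


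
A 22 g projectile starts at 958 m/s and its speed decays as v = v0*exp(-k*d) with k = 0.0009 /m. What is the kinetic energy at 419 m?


v = v0*exp(-k*d) = 958*exp(-0.0009*419) = 657.042 m/s
E = 0.5*m*v^2 = 0.5*0.022*657.042^2 = 4749 J

4749 J


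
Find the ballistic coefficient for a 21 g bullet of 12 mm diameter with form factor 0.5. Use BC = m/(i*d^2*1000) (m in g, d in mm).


BC = m/(i*d^2*1000) = 21/(0.5 * 12^2 * 1000) = 0.0002917

0.0002917


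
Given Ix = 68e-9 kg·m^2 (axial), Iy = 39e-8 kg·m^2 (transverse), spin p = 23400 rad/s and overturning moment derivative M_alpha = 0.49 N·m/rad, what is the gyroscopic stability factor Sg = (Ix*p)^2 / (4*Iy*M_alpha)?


Sg = Ix^2 * p^2 / (4 * Iy * M_alpha) = (68e-9)^2 * 23400^2 / (4 * 39e-8 * 0.49) = 3.312

3.312


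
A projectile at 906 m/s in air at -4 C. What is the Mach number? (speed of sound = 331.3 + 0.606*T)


a = 331.3 + 0.606*(-4) = 328.876 m/s
M = v/a = 906/328.876 = 2.755

2.755


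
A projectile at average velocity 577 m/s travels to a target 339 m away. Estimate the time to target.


t = d/v = 339/577 = 0.5875 s

0.5875 s


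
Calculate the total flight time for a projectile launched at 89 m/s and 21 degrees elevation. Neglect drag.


T = 2*v0*sin(theta)/g = 2*89*sin(21°)/9.81 = 6.502 s

6.502 s


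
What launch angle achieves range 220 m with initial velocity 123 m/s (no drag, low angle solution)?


sin(2*theta) = R*g/v0^2 = 220*9.81/123^2 = 0.142653, theta = arcsin(0.142653)/2 = 4.101°

4.101 degrees


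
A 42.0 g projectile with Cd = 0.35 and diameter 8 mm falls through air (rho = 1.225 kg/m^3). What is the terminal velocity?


A = pi*(d/2)^2 = pi*(8/2000)^2 = 5.02655e-05 m^2
vt = sqrt(2mg/(Cd*rho*A)) = sqrt(2*0.042*9.81/(0.35 * 1.225 * 5.02655e-05)) = 195.5 m/s

195.5 m/s


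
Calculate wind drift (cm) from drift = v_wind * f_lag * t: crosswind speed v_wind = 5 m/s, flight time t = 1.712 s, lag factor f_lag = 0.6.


drift = v_wind * lag * t = 5 * 0.6 * 1.712 = 5.136 m ≈ 513.6 cm

513.6 cm


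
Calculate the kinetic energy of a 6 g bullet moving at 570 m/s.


E = 0.5*m*v^2 = 0.5*0.006*570^2 = 974.7 J

974.7 J


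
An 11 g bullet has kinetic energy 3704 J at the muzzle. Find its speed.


v = sqrt(2*E/m) = sqrt(2*3704/0.011) = 820.6 m/s

820.6 m/s


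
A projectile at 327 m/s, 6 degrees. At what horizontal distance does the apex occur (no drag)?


R = v0^2*sin(2*theta)/g = 327^2*sin(2*6°)/9.81 = 2266.24 m
apex_dist = R/2 = 2266.24/2 = 1133 m

1133 m


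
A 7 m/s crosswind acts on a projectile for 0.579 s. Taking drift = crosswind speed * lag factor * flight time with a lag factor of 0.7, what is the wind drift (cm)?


drift = v_wind * lag * t = 7 * 0.7 * 0.579 = 2.8371 m ≈ 283.7 cm

283.7 cm


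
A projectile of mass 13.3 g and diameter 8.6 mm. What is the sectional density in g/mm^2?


SD = m/d^2 = 13.3/8.6^2 = 0.1798 g/mm^2

0.1798 g/mm^2


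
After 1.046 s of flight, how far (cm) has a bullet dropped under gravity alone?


drop = 0.5*g*t^2 = 0.5*9.81*1.046^2 = 5.36664 m ≈ 536.7 cm

536.7 cm


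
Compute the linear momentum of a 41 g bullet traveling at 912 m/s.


p = m*v = 0.041*912 = 37.39 kg·m/s

37.39 kg·m/s


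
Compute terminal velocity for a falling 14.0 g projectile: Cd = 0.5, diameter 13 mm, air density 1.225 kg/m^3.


A = pi*(d/2)^2 = pi*(13/2000)^2 = 1.32732e-04 m^2
vt = sqrt(2mg/(Cd*rho*A)) = sqrt(2*0.014*9.81/(0.5 * 1.225 * 1.32732e-04)) = 58.13 m/s

58.13 m/s


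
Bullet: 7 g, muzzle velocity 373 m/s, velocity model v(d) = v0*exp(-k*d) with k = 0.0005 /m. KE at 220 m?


v = v0*exp(-k*d) = 373*exp(-0.0005*220) = 334.146 m/s
E = 0.5*m*v^2 = 0.5*0.007*334.146^2 = 390.8 J

390.8 J


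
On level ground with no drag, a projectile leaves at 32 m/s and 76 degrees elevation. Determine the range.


R = v0^2 * sin(2*theta) / g = 32^2 * sin(2*76°) / 9.81 = 49 m

49 m


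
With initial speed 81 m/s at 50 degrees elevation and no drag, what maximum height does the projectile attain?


H = (v0*sin(theta))^2 / (2g) = (81*sin(50°))^2 / (2*9.81) = 196.2 m

196.2 m


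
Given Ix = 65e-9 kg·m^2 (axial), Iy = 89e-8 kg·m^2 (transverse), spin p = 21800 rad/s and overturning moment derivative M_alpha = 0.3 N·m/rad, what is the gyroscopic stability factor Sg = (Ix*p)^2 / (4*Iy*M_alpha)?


Sg = Ix^2 * p^2 / (4 * Iy * M_alpha) = (65e-9)^2 * 21800^2 / (4 * 89e-8 * 0.3) = 1.88

1.88


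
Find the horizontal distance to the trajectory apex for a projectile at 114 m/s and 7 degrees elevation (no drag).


R = v0^2*sin(2*theta)/g = 114^2*sin(2*7°)/9.81 = 320.491 m
apex_dist = R/2 = 320.491/2 = 160.2 m

160.2 m


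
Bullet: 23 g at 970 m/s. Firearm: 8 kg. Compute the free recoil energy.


v_r = m_p*v_p/m_gun = 0.023*970/8 = 2.78875 m/s, E_r = 0.5*m_gun*v_r^2 = 0.5*8*2.78875^2 = 31.11 J

31.11 J


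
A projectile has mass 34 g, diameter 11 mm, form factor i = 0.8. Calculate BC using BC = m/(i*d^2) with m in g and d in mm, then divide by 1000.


BC = m/(i*d^2*1000) = 34/(0.8 * 11^2 * 1000) = 0.0003512

0.0003512


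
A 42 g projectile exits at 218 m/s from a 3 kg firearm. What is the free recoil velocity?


v_recoil = m_p * v_p / m_gun = 0.042 * 218 / 3 = 3.052 m/s

3.052 m/s


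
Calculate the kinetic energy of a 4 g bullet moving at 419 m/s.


E = 0.5*m*v^2 = 0.5*0.004*419^2 = 351.1 J

351.1 J


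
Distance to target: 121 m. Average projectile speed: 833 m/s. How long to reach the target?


t = d/v = 121/833 = 0.1453 s

0.1453 s


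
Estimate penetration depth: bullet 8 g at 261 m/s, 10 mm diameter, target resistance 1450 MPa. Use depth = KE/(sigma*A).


A = pi*(d/2)^2 = pi*(10/2)^2 = 78.5398 mm^2
E = 0.5*m*v^2 = 0.5*0.008*261^2 = 272.484 J
depth = E/(sigma*A) = 272.484 J / (1450 MPa * 78.5398 mm^2) = 272.484/(1450 * 78.5398) m = 0.00239267 m ≈ 2.393 mm

2.393 mm


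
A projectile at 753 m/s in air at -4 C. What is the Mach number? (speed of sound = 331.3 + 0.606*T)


a = 331.3 + 0.606*(-4) = 328.876 m/s
M = v/a = 753/328.876 = 2.29

2.29


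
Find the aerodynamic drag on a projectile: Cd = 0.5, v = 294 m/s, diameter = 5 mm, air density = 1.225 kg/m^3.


A = pi*(d/2)^2 = pi*(5/2000)^2 = 1.96350e-05 m^2
Fd = 0.5*Cd*rho*A*v^2 = 0.5*0.5*1.225*1.96350e-05*294^2 = 0.5198 N

0.5198 N


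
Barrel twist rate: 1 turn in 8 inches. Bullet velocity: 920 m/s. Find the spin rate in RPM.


twist_m = 8*0.0254 = 0.2032 m
spin = v/twist = 920/0.2032 = 4527.559 rev/s
RPM = spin*60 = 4527.559*60 ≈ 271654 RPM

271654 RPM


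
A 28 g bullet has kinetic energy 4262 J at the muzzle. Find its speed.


v = sqrt(2*E/m) = sqrt(2*4262/0.028) = 551.8 m/s

551.8 m/s


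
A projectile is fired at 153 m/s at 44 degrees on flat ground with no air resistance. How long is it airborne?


T = 2*v0*sin(theta)/g = 2*153*sin(44°)/9.81 = 21.67 s

21.67 s


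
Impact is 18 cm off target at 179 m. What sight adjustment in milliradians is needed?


1 mrad subtends 1 cm per 10 m of range, so adj = error_cm / (dist_m / 10) = 18 / (179/10) = 1.006 mrad

1.006 mrad


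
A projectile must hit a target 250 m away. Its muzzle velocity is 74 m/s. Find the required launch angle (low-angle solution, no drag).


sin(2*theta) = R*g/v0^2 = 250*9.81/74^2 = 0.447863, theta = arcsin(0.447863)/2 = 13.3°

13.3 degrees


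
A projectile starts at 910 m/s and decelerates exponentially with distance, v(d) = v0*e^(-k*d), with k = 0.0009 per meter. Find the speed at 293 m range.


v = v0*exp(-k*d) = 910*exp(-0.0009*293) = 699.1 m/s

699.1 m/s


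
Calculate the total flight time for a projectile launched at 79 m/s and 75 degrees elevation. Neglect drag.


T = 2*v0*sin(theta)/g = 2*79*sin(75°)/9.81 = 15.56 s

15.56 s


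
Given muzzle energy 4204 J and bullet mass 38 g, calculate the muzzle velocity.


v = sqrt(2*E/m) = sqrt(2*4204/0.038) = 470.4 m/s

470.4 m/s


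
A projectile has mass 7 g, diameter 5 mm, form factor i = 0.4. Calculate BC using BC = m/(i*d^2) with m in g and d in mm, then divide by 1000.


BC = m/(i*d^2*1000) = 7/(0.4 * 5^2 * 1000) = 0.0007

0.0007


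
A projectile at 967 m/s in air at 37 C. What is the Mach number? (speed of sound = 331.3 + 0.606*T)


a = 331.3 + 0.606*(37) = 353.722 m/s
M = v/a = 967/353.722 = 2.734

2.734


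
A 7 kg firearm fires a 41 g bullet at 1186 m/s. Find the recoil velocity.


v_recoil = m_p * v_p / m_gun = 0.041 * 1186 / 7 = 6.947 m/s

6.947 m/s


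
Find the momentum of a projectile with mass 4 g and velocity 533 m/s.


p = m*v = 0.004*533 = 2.132 kg·m/s

2.132 kg·m/s


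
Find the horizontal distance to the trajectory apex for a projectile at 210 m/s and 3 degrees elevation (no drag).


R = v0^2*sin(2*theta)/g = 210^2*sin(2*3°)/9.81 = 469.899 m
apex_dist = R/2 = 469.899/2 = 234.9 m

234.9 m


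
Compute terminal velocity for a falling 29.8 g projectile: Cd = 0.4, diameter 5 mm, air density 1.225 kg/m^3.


A = pi*(d/2)^2 = pi*(5/2000)^2 = 1.96350e-05 m^2
vt = sqrt(2mg/(Cd*rho*A)) = sqrt(2*0.0298*9.81/(0.4 * 1.225 * 1.96350e-05)) = 246.5 m/s

246.5 m/s


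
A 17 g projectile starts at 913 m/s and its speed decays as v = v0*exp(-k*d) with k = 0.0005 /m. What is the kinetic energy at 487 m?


v = v0*exp(-k*d) = 913*exp(-0.0005*487) = 715.682 m/s
E = 0.5*m*v^2 = 0.5*0.017*715.682^2 = 4354 J

4354 J


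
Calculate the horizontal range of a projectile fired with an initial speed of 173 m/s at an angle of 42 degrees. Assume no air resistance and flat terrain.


R = v0^2 * sin(2*theta) / g = 173^2 * sin(2*42°) / 9.81 = 3034 m

3034 m


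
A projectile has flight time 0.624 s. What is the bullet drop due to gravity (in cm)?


drop = 0.5*g*t^2 = 0.5*9.81*0.624^2 = 1.90989 m ≈ 191 cm

191 cm


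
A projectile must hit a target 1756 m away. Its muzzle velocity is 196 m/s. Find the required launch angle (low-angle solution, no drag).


sin(2*theta) = R*g/v0^2 = 1756*9.81/196^2 = 0.448416, theta = arcsin(0.448416)/2 = 13.32°

13.32 degrees


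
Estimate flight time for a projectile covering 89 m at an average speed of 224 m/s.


t = d/v = 89/224 = 0.3973 s

0.3973 s


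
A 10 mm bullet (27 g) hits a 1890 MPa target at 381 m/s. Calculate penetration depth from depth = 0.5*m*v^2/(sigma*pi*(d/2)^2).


A = pi*(d/2)^2 = pi*(10/2)^2 = 78.5398 mm^2
E = 0.5*m*v^2 = 0.5*0.027*381^2 = 1959.67 J
depth = E/(sigma*A) = 1959.67 J / (1890 MPa * 78.5398 mm^2) = 1959.67/(1890 * 78.5398) m = 0.0132018 m ≈ 13.2 mm

13.2 mm


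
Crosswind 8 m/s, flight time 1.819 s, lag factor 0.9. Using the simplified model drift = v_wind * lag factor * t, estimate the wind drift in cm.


drift = v_wind * lag * t = 8 * 0.9 * 1.819 = 13.0968 m ≈ 1310 cm

1310 cm


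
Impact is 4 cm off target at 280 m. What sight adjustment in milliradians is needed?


1 mrad subtends 1 cm per 10 m of range, so adj = error_cm / (dist_m / 10) = 4 / (280/10) = 0.1429 mrad

0.1429 mrad


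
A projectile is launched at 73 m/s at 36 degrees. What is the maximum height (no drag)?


H = (v0*sin(theta))^2 / (2g) = (73*sin(36°))^2 / (2*9.81) = 93.84 m

93.84 m


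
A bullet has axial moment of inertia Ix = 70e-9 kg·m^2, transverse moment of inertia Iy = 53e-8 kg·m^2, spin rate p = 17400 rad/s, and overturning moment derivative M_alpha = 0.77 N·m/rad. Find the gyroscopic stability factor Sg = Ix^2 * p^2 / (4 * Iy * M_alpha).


Sg = Ix^2 * p^2 / (4 * Iy * M_alpha) = (70e-9)^2 * 17400^2 / (4 * 53e-8 * 0.77) = 0.9088

0.9088


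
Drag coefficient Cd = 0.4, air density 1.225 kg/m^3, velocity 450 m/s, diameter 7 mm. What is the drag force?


A = pi*(d/2)^2 = pi*(7/2000)^2 = 3.84845e-05 m^2
Fd = 0.5*Cd*rho*A*v^2 = 0.5*0.4*1.225*3.84845e-05*450^2 = 1.909 N

1.909 N


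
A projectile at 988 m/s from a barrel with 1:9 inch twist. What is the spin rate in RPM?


twist_m = 9*0.0254 = 0.2286 m
spin = v/twist = 988/0.2286 = 4321.96 rev/s
RPM = spin*60 = 4321.96*60 ≈ 259318 RPM

259318 RPM


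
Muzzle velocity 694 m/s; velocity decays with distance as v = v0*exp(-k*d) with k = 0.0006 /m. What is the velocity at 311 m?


v = v0*exp(-k*d) = 694*exp(-0.0006*311) = 575.9 m/s

575.9 m/s


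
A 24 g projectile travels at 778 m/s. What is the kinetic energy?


E = 0.5*m*v^2 = 0.5*0.024*778^2 = 7263 J

7263 J


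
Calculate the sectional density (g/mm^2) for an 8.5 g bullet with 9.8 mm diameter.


SD = m/d^2 = 8.5/9.8^2 = 0.0885 g/mm^2

0.0885 g/mm^2


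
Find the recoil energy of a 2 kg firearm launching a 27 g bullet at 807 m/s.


v_r = m_p*v_p/m_gun = 0.027*807/2 = 10.8945 m/s, E_r = 0.5*m_gun*v_r^2 = 0.5*2*10.8945^2 = 118.7 J

118.7 J


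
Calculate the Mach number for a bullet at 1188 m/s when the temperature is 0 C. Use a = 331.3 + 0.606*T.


a = 331.3 + 0.606*(0) = 331.3 m/s
M = v/a = 1188/331.3 = 3.586

3.586


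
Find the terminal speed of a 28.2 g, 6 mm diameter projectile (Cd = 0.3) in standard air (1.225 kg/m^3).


A = pi*(d/2)^2 = pi*(6/2000)^2 = 2.82743e-05 m^2
vt = sqrt(2mg/(Cd*rho*A)) = sqrt(2*0.0282*9.81/(0.3 * 1.225 * 2.82743e-05)) = 230.8 m/s

230.8 m/s


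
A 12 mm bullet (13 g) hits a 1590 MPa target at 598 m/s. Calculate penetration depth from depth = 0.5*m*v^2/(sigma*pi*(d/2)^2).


A = pi*(d/2)^2 = pi*(12/2)^2 = 113.097 mm^2
E = 0.5*m*v^2 = 0.5*0.013*598^2 = 2324.43 J
depth = E/(sigma*A) = 2324.43 J / (1590 MPa * 113.097 mm^2) = 2324.43/(1590 * 113.097) m = 0.0129261 m ≈ 12.93 mm

12.93 mm


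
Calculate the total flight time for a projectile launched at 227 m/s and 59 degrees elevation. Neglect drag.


T = 2*v0*sin(theta)/g = 2*227*sin(59°)/9.81 = 39.67 s

39.67 s


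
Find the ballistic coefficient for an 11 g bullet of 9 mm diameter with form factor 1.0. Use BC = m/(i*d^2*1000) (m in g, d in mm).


BC = m/(i*d^2*1000) = 11/(1.0 * 9^2 * 1000) = 0.0001358

0.0001358


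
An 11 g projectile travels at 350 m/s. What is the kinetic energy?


E = 0.5*m*v^2 = 0.5*0.011*350^2 = 673.8 J

673.8 J


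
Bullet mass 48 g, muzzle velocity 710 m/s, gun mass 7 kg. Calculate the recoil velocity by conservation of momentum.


v_recoil = m_p * v_p / m_gun = 0.048 * 710 / 7 = 4.869 m/s

4.869 m/s


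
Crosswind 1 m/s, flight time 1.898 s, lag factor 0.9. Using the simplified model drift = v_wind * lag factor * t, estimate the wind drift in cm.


drift = v_wind * lag * t = 1 * 0.9 * 1.898 = 1.7082 m ≈ 170.8 cm

170.8 cm


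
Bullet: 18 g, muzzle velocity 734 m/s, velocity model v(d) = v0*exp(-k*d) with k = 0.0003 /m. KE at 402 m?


v = v0*exp(-k*d) = 734*exp(-0.0003*402) = 650.609 m/s
E = 0.5*m*v^2 = 0.5*0.018*650.609^2 = 3810 J

3810 J


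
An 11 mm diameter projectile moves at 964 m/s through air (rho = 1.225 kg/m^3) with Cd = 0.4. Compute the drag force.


A = pi*(d/2)^2 = pi*(11/2000)^2 = 9.50332e-05 m^2
Fd = 0.5*Cd*rho*A*v^2 = 0.5*0.4*1.225*9.50332e-05*964^2 = 21.64 N

21.64 N


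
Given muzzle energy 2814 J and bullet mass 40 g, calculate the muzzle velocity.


v = sqrt(2*E/m) = sqrt(2*2814/0.04) = 375.1 m/s

375.1 m/s


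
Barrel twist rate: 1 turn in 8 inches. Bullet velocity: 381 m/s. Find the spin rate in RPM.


twist_m = 8*0.0254 = 0.2032 m
spin = v/twist = 381/0.2032 = 1875 rev/s
RPM = spin*60 = 1875*60 ≈ 112500 RPM

112500 RPM


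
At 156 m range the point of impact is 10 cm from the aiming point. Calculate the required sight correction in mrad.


1 mrad subtends 1 cm per 10 m of range, so adj = error_cm / (dist_m / 10) = 10 / (156/10) = 0.641 mrad

0.641 mrad


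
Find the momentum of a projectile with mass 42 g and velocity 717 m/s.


p = m*v = 0.042*717 = 30.11 kg·m/s

30.11 kg·m/s


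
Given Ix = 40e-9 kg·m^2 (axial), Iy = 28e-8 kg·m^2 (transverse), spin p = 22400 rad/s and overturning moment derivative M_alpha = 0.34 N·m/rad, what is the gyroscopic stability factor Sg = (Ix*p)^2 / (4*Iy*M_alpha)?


Sg = Ix^2 * p^2 / (4 * Iy * M_alpha) = (40e-9)^2 * 22400^2 / (4 * 28e-8 * 0.34) = 2.108

2.108


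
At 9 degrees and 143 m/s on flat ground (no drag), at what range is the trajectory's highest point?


R = v0^2*sin(2*theta)/g = 143^2*sin(2*9°)/9.81 = 644.148 m
apex_dist = R/2 = 644.148/2 = 322.1 m

322.1 m


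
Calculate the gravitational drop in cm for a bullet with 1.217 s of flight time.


drop = 0.5*g*t^2 = 0.5*9.81*1.217^2 = 7.26474 m ≈ 726.5 cm

726.5 cm


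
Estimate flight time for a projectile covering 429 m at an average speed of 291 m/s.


t = d/v = 429/291 = 1.474 s

1.474 s


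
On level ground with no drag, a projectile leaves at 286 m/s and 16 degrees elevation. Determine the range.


R = v0^2 * sin(2*theta) / g = 286^2 * sin(2*16°) / 9.81 = 4418 m

4418 m


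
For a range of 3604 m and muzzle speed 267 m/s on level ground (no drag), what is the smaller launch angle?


sin(2*theta) = R*g/v0^2 = 3604*9.81/267^2 = 0.495942, theta = arcsin(0.495942)/2 = 14.87°

14.87 degrees


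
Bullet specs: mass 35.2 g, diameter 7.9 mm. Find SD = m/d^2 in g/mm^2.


SD = m/d^2 = 35.2/7.9^2 = 0.564 g/mm^2

0.564 g/mm^2


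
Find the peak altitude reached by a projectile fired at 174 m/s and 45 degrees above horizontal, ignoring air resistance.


H = (v0*sin(theta))^2 / (2g) = (174*sin(45°))^2 / (2*9.81) = 771.6 m

771.6 m


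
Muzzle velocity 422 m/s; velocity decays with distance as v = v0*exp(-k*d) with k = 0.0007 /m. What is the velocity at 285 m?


v = v0*exp(-k*d) = 422*exp(-0.0007*285) = 345.7 m/s

345.7 m/s


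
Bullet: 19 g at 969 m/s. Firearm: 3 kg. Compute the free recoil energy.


v_r = m_p*v_p/m_gun = 0.019*969/3 = 6.137 m/s, E_r = 0.5*m_gun*v_r^2 = 0.5*3*6.137^2 = 56.49 J

56.49 J


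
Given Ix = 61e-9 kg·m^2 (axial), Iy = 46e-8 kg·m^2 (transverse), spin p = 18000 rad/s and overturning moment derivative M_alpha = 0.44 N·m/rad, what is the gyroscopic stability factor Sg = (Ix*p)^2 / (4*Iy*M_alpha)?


Sg = Ix^2 * p^2 / (4 * Iy * M_alpha) = (61e-9)^2 * 18000^2 / (4 * 46e-8 * 0.44) = 1.489

1.489


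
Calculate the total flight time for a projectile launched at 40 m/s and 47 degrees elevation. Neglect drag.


T = 2*v0*sin(theta)/g = 2*40*sin(47°)/9.81 = 5.964 s

5.964 s


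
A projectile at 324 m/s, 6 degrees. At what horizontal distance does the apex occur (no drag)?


R = v0^2*sin(2*theta)/g = 324^2*sin(2*6°)/9.81 = 2224.85 m
apex_dist = R/2 = 2224.85/2 = 1112 m

1112 m


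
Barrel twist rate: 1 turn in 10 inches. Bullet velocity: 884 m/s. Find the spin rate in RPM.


twist_m = 10*0.0254 = 0.254 m
spin = v/twist = 884/0.254 = 3480.315 rev/s
RPM = spin*60 = 3480.315*60 ≈ 208819 RPM

208819 RPM


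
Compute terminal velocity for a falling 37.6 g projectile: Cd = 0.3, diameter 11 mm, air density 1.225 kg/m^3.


A = pi*(d/2)^2 = pi*(11/2000)^2 = 9.50332e-05 m^2
vt = sqrt(2mg/(Cd*rho*A)) = sqrt(2*0.0376*9.81/(0.3 * 1.225 * 9.50332e-05)) = 145.3 m/s

145.3 m/s


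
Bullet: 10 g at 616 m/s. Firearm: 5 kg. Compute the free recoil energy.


v_r = m_p*v_p/m_gun = 0.01*616/5 = 1.232 m/s, E_r = 0.5*m_gun*v_r^2 = 0.5*5*1.232^2 = 3.795 J

3.795 J


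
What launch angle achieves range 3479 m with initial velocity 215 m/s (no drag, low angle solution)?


sin(2*theta) = R*g/v0^2 = 3479*9.81/215^2 = 0.738323, theta = arcsin(0.738323)/2 = 23.79°

23.79 degrees


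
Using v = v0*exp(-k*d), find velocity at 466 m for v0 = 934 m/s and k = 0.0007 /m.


v = v0*exp(-k*d) = 934*exp(-0.0007*466) = 674 m/s

674 m/s


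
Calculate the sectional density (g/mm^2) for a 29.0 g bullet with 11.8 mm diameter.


SD = m/d^2 = 29.0/11.8^2 = 0.2083 g/mm^2

0.2083 g/mm^2


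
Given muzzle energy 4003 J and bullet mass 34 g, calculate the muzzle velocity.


v = sqrt(2*E/m) = sqrt(2*4003/0.034) = 485.3 m/s

485.3 m/s


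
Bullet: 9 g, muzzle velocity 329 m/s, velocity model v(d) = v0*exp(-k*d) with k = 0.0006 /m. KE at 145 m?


v = v0*exp(-k*d) = 329*exp(-0.0006*145) = 301.587 m/s
E = 0.5*m*v^2 = 0.5*0.009*301.587^2 = 409.3 J

409.3 J


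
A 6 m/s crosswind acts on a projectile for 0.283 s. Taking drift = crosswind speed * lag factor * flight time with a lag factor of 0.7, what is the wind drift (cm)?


drift = v_wind * lag * t = 6 * 0.7 * 0.283 = 1.1886 m ≈ 118.9 cm

118.9 cm


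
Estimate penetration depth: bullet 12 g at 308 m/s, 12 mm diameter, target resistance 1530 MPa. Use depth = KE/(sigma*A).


A = pi*(d/2)^2 = pi*(12/2)^2 = 113.097 mm^2
E = 0.5*m*v^2 = 0.5*0.012*308^2 = 569.184 J
depth = E/(sigma*A) = 569.184 J / (1530 MPa * 113.097 mm^2) = 569.184/(1530 * 113.097) m = 0.00328934 m ≈ 3.289 mm

3.289 mm


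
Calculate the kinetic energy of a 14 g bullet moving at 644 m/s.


E = 0.5*m*v^2 = 0.5*0.014*644^2 = 2903 J

2903 J


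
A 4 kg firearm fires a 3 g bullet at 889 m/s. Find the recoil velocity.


v_recoil = m_p * v_p / m_gun = 0.003 * 889 / 4 = 0.6668 m/s

0.6668 m/s


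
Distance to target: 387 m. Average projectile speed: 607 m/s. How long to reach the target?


t = d/v = 387/607 = 0.6376 s

0.6376 s


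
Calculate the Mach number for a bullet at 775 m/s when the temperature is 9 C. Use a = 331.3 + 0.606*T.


a = 331.3 + 0.606*(9) = 336.754 m/s
M = v/a = 775/336.754 = 2.301

2.301


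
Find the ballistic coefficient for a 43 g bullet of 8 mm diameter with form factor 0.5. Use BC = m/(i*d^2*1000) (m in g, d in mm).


BC = m/(i*d^2*1000) = 43/(0.5 * 8^2 * 1000) = 0.001344

0.001344


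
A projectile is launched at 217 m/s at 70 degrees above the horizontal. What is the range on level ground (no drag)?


R = v0^2 * sin(2*theta) / g = 217^2 * sin(2*70°) / 9.81 = 3085 m

3085 m


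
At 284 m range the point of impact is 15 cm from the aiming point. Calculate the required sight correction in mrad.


1 mrad subtends 1 cm per 10 m of range, so adj = error_cm / (dist_m / 10) = 15 / (284/10) = 0.5282 mrad

0.5282 mrad


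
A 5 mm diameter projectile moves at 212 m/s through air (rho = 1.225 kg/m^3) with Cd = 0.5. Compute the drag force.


A = pi*(d/2)^2 = pi*(5/2000)^2 = 1.96350e-05 m^2
Fd = 0.5*Cd*rho*A*v^2 = 0.5*0.5*1.225*1.96350e-05*212^2 = 0.2703 N

0.2703 N


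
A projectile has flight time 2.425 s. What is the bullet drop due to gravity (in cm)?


drop = 0.5*g*t^2 = 0.5*9.81*2.425^2 = 28.8445 m ≈ 2884 cm

2884 cm


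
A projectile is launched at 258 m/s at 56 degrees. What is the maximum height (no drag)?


H = (v0*sin(theta))^2 / (2g) = (258*sin(56°))^2 / (2*9.81) = 2332 m

2332 m


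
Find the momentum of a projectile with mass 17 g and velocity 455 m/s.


p = m*v = 0.017*455 = 7.735 kg·m/s

7.735 kg·m/s


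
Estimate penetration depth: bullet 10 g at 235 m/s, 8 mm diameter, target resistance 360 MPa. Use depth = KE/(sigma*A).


A = pi*(d/2)^2 = pi*(8/2)^2 = 50.2655 mm^2
E = 0.5*m*v^2 = 0.5*0.01*235^2 = 276.125 J
depth = E/(sigma*A) = 276.125 J / (360 MPa * 50.2655 mm^2) = 276.125/(360 * 50.2655) m = 0.0152593 m ≈ 15.26 mm

15.26 mm


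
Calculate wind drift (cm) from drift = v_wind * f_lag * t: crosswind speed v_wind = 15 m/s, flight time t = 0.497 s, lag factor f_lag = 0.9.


drift = v_wind * lag * t = 15 * 0.9 * 0.497 = 6.7095 m ≈ 671 cm

671 cm


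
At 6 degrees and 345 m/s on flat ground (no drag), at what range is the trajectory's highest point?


R = v0^2*sin(2*theta)/g = 345^2*sin(2*6°)/9.81 = 2522.6 m
apex_dist = R/2 = 2522.6/2 = 1261 m

1261 m


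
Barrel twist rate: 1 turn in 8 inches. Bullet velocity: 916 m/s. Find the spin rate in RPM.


twist_m = 8*0.0254 = 0.2032 m
spin = v/twist = 916/0.2032 = 4507.874 rev/s
RPM = spin*60 = 4507.874*60 ≈ 270472 RPM

270472 RPM


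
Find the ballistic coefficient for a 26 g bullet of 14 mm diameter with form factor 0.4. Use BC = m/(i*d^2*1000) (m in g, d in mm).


BC = m/(i*d^2*1000) = 26/(0.4 * 14^2 * 1000) = 0.0003316

0.0003316


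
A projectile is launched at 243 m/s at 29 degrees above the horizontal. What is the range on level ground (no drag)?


R = v0^2 * sin(2*theta) / g = 243^2 * sin(2*29°) / 9.81 = 5105 m

5105 m


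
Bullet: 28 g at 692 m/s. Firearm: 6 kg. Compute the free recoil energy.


v_r = m_p*v_p/m_gun = 0.028*692/6 = 3.22933 m/s, E_r = 0.5*m_gun*v_r^2 = 0.5*6*3.22933^2 = 31.29 J

31.29 J


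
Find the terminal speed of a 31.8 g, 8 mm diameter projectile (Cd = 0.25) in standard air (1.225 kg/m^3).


A = pi*(d/2)^2 = pi*(8/2000)^2 = 5.02655e-05 m^2
vt = sqrt(2mg/(Cd*rho*A)) = sqrt(2*0.0318*9.81/(0.25 * 1.225 * 5.02655e-05)) = 201.3 m/s

201.3 m/s


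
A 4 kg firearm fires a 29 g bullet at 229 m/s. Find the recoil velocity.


v_recoil = m_p * v_p / m_gun = 0.029 * 229 / 4 = 1.66 m/s

1.66 m/s


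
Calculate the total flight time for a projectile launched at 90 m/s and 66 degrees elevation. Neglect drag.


T = 2*v0*sin(theta)/g = 2*90*sin(66°)/9.81 = 16.76 s

16.76 s


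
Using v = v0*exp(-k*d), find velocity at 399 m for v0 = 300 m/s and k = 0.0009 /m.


v = v0*exp(-k*d) = 300*exp(-0.0009*399) = 209.5 m/s

209.5 m/s


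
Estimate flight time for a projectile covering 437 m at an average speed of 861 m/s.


t = d/v = 437/861 = 0.5075 s

0.5075 s


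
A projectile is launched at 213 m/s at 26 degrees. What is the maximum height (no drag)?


H = (v0*sin(theta))^2 / (2g) = (213*sin(26°))^2 / (2*9.81) = 444.4 m

444.4 m


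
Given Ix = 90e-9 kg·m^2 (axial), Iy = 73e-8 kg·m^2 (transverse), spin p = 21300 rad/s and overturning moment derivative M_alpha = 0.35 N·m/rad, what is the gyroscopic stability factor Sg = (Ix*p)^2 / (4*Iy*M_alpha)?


Sg = Ix^2 * p^2 / (4 * Iy * M_alpha) = (90e-9)^2 * 21300^2 / (4 * 73e-8 * 0.35) = 3.596

3.596


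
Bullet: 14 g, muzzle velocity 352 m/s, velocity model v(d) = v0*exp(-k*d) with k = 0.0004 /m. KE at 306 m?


v = v0*exp(-k*d) = 352*exp(-0.0004*306) = 311.448 m/s
E = 0.5*m*v^2 = 0.5*0.014*311.448^2 = 679 J

679 J
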